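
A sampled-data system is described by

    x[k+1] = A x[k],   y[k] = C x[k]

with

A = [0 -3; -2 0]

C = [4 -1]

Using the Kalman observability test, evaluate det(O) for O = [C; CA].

CA = [[2, -12]]
Observability matrix O = [C; CA] = [[4, -1], [2, -12]]
det(O) = 4·(-12) - (-1)·2 = -48 - (-2) = -46
Since det(O) ≠ 0, rank(O) = 2 and the system is completely observable.

-46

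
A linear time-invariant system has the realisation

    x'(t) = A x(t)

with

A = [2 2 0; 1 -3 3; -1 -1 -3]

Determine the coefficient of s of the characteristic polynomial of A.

Expand det(sI - A) for the 3×3 matrix.
p(s) = s^3 + 4s^2 - 2s - 24.
(Check: constant term = det(-A) = (-1)^3 det A = -24; coefficient of s^2 = -tr A = 4.)
The coefficient of s is -2.

-2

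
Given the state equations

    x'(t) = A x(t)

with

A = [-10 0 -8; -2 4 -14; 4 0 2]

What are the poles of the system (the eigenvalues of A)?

-6, -2, 4

det(sI - A) = s^3 - (tr A)s^2 + (M11 + M22 + M33)s - det A, where Mii is the 2×2 principal minor of A obtained by deleting row i and column i.
tr A = (-10) + 4 + 2 = -4; M11 = 4·2 - (-14)·0 = 8 - 0 = 8; M22 = (-10)·2 - (-8)·4 = -20 - (-32) = 12; M33 = (-10)·4 - 0·(-2) = -40 - 0 = -40; sum of minors = -20.
det A = (-10)·(4·2 - (-14)·0) - 0·((-2)·2 - (-14)·4) + (-8)·((-2)·0 - 4·4) = (-10)·8 - 0·52 + (-8)·(-16) = 48.
So p(s) = det(sI - A) = s^3 + 4s^2 - 20s - 48.
Rational-root test: any integer root divides -48. Testing small divisors, s = -2 works: p(-2) = -8 + 16 + 40 + (-48) = 0, so (s + 2) is a factor.
Dividing, p(s) = (s + 2)(s^2 + 2s - 24).
Factor s^2 + 2s - 24: two numbers with sum -2 and product -24 are 4 and -6, so s^2 + 2s - 24 = (s - 4)(s + 6).
Hence p(s) = (s - 4) (s + 2) (s + 6), with roots -6, -2, 4.
At least one eigenvalue has non-negative real part, so the system is not asymptotically stable.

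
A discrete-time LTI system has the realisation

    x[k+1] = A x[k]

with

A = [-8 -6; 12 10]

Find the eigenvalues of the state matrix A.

-2, 4

det(zI - A) = z^2 - (tr A)z + det A, with tr A = (-8) + 10 = 2 and det A = (-8)·10 - (-6)·12 = -80 - (-72) = -8.
So p(z) = det(zI - A) = z^2 - 2z - 8.
Factor z^2 - 2z - 8: two numbers with sum 2 and product -8 are 4 and -2, so z^2 - 2z - 8 = (z - 4)(z + 2).
Hence p(z) = (z - 4) (z + 2), with roots -2, 4.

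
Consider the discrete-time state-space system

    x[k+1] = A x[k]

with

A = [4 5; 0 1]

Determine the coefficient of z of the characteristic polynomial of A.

For a 2×2 matrix, det(zI - A) = z^2 - (tr A)z + det A.
tr A = 5, det A = 4.
So p(z) = z^2 - 5z + 4.
The coefficient of z is -5.

-5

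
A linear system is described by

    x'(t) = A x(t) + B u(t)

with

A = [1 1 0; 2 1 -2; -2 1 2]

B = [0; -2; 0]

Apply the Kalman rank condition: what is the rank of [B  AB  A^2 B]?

AB = [[-2], [-2], [-2]]
A^2B = [[-4], [-2], [-2]]
Controllability matrix C = [B  AB  A^2B] = [[0, -2, -4], [-2, -2, -2], [0, -2, -2]]
det(C) = 0·((-2)·(-2) - (-2)·(-2)) - (-2)·((-2)·(-2) - (-2)·0) + (-4)·((-2)·(-2) - (-2)·0) = 0·0 - (-2)·4 + (-4)·4 = -8 ≠ 0, so rank(C) = 3.
rank(C) = 3 = n, so the pair (A, B) is completely controllable.

3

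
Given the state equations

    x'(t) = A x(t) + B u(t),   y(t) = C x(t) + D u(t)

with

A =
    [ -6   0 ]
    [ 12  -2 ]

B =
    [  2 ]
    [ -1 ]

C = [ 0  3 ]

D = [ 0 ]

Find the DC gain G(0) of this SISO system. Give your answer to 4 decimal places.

4.5000

G(0) = C(-A)^{-1}B + D = -C A^{-1} B + D.
det A = 12, so A^{-1} = (1/12)·adj(A) = [[-1/6, 0], [-1, -1/2]]
A^{-1} B = [-1/3, -3/2]^T
C A^{-1} B = -9/2
G(0) = D - C A^{-1} B = 0 - (-9/2) = 9/2 ≈ 4.5000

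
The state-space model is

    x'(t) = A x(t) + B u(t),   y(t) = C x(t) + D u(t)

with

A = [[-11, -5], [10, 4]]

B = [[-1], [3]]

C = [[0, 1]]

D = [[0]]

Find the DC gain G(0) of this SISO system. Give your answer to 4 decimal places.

3.8333

G(0) = C(-A)^{-1}B + D = -C A^{-1} B + D.
det A = 6, so A^{-1} = (1/6)·adj(A) = [[2/3, 5/6], [-5/3, -11/6]]
A^{-1} B = [11/6, -23/6]^T
C A^{-1} B = -23/6
G(0) = D - C A^{-1} B = 0 - (-23/6) = 23/6 ≈ 3.8333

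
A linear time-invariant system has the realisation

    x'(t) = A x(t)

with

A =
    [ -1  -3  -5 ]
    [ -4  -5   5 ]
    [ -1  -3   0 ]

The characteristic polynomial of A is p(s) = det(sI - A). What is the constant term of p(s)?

35

Expand det(sI - A) for the 3×3 matrix.
p(s) = s^3 + 6s^2 + 3s + 35.
(Check: constant term = det(-A) = (-1)^3 det A = 35; coefficient of s^2 = -tr A = 6.)
The constant term is 35.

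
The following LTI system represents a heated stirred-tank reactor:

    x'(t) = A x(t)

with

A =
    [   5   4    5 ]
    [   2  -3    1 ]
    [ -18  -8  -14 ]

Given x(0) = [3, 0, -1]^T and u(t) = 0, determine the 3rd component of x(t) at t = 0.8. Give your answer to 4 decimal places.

-1.5786

det(sI - A) = s^3 - (tr A)s^2 + (M11 + M22 + M33)s - det A, where Mii is the 2×2 principal minor of A obtained by deleting row i and column i.
tr A = 5 + (-3) + (-14) = -12; M11 = (-3)·(-14) - 1·(-8) = 42 - (-8) = 50; M22 = 5·(-14) - 5·(-18) = -70 - (-90) = 20; M33 = 5·(-3) - 4·2 = -15 - 8 = -23; sum of minors = 47.
det A = 5·((-3)·(-14) - 1·(-8)) - 4·(2·(-14) - 1·(-18)) + 5·(2·(-8) - (-3)·(-18)) = 5·50 - 4·(-10) + 5·(-70) = -60.
So p(s) = det(sI - A) = s^3 + 12s^2 + 47s + 60.
Rational-root test: any integer root divides 60. Testing small divisors, s = -3 works: p(-3) = -27 + 108 + (-141) + 60 = 0, so (s + 3) is a factor.
Dividing, p(s) = (s + 3)(s^2 + 9s + 20).
Factor s^2 + 9s + 20: two numbers with sum -9 and product 20 are -4 and -5, so s^2 + 9s + 20 = (s + 4)(s + 5).
Hence p(s) = (s + 3) (s + 4) (s + 5), with roots -5, -4, -3.
The eigenvalues -5, -4, -3 are distinct and real, so A is diagonalisable and x(t) = e^{At} x(0) = V diag(e^{λ_i t}) V^{-1} x(0), where the columns of V are the eigenvectors.
λ = -5: A - (-5)I = [[10, 4, 5], [2, 2, 1], [-18, -8, -9]]. v must be orthogonal to every row; (row 1) × (row 2) = [-6, 0, 12], so take v_1 = [1, 0, -2]^T.
λ = -4: A - (-4)I = [[9, 4, 5], [2, 1, 1], [-18, -8, -10]]. v must be orthogonal to every row; (row 1) × (row 2) = [-1, 1, 1], so take v_2 = [1, -1, -1]^T.
λ = -3: A - (-3)I = [[8, 4, 5], [2, 0, 1], [-18, -8, -11]]. v must be orthogonal to every row; (row 1) × (row 2) = [4, 2, -8], so take v_3 = [2, 1, -4]^T.
V = [v_1 v_2 v_3] = [[1, 1, 2], [0, -1, 1], [-2, -1, -4]] has det V = -1, so V^{-1} = adj(V)/det V = [[-5, -2, -3], [2, 0, 1], [2, 1, 1]].
Modal coordinates z(0) = V^{-1} x(0): (-5)·3 + (-2)·0 + (-3)·(-1) = -12; 2·3 + 0·0 + 1·(-1) = 5; 2·3 + 1·0 + 1·(-1) = 5; so z(0) = [-12, 5, 5]^T.
x_3(t) = Σ_i (v_i)_3 · z_i(0) · e^{λ_i t} (row 3 of V times the modal terms).
x_3(0.8) = (-2)·(-12)·e^{-5·0.8} + (-1)·5·e^{-4·0.8} + (-4)·5·e^{-3·0.8} = 24·0.018316 + (-5)·0.040762 + (-20)·0.090718 = -1.5786.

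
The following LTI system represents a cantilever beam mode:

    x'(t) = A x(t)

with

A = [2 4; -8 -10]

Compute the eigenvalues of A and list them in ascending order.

-6, -2

det(sI - A) = s^2 - (tr A)s + det A, with tr A = 2 + (-10) = -8 and det A = 2·(-10) - 4·(-8) = -20 - (-32) = 12.
So p(s) = det(sI - A) = s^2 + 8s + 12.
Factor s^2 + 8s + 12: two numbers with sum -8 and product 12 are -2 and -6, so s^2 + 8s + 12 = (s + 2)(s + 6).
Hence p(s) = (s + 2) (s + 6), with roots -6, -2.
All eigenvalues have negative real part, so the system is asymptotically stable.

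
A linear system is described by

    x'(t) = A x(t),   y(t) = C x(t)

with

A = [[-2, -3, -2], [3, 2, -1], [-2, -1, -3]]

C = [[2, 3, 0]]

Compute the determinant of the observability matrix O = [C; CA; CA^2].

CA = [[5, 0, -7]]
CA^2 = [[4, -8, 11]]
Observability matrix O = [C; CA; CA^2] = [[2, 3, 0], [5, 0, -7], [4, -8, 11]]
Expanding along the first row, det(O) = 2·(0·11 - (-7)·(-8)) - 3·(5·11 - (-7)·4) + 0·(5·(-8) - 0·4) = 2·(-56) - 3·83 + 0·(-40) = -361
Since det(O) ≠ 0, rank(O) = 3 and the system is completely observable.

-361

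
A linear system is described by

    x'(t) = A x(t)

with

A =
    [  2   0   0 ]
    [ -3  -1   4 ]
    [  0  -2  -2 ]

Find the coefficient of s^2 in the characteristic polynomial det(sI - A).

1

Expand det(sI - A) for the 3×3 matrix.
p(s) = s^3 + s^2 + 4s - 20.
(Check: constant term = det(-A) = (-1)^3 det A = -20; coefficient of s^2 = -tr A = 1.)
The coefficient of s^2 is 1.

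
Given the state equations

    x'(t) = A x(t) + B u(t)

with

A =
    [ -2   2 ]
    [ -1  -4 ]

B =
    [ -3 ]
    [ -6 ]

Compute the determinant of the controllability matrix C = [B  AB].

-117

AB = [[-6], [27]]
Controllability matrix C = [B  AB] = [[-3, -6], [-6, 27]]
det(C) = (-3)·27 - (-6)·(-6) = -81 - 36 = -117
Since det(C) ≠ 0, rank(C) = 2 and the system is completely controllable.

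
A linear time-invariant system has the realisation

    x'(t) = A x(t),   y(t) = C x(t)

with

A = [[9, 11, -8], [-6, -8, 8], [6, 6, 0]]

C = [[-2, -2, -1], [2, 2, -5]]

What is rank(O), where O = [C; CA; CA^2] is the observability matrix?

CA = [[-12, -12, 0], [-24, -24, 0]]
CA^2 = [[-36, -36, 0], [-72, -72, 0]]
Observability matrix O = [C; CA; CA^2] = [[-2, -2, -1], [2, 2, -5], [-12, -12, 0], [-24, -24, 0], [-36, -36, 0], [-72, -72, 0]]
The columns c1, c2, c3 of O are linearly dependent: -c1 + c2 = 0 (check each entry), so rank(O) ≤ 2.
The 2×2 minor from rows 1, 2, columns 1, 3 is (-2)·(-5) - (-1)·2 = 10 - (-2) = 12 ≠ 0, so rank(O) = 2.
rank(O) = 2 < n = 3, so the pair (A, C) is not completely observable.

2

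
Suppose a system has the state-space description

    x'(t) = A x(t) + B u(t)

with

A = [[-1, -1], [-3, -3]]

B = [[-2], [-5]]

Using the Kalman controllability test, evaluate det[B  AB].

-7

AB = [[7], [21]]
Controllability matrix C = [B  AB] = [[-2, 7], [-5, 21]]
det(C) = (-2)·21 - 7·(-5) = -42 - (-35) = -7
Since det(C) ≠ 0, rank(C) = 2 and the system is completely controllable.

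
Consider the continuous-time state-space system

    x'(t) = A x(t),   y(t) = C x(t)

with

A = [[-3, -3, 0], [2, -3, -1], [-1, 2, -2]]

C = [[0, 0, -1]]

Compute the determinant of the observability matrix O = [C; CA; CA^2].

CA = [[1, -2, 2]]
CA^2 = [[-9, 7, -2]]
Observability matrix O = [C; CA; CA^2] = [[0, 0, -1], [1, -2, 2], [-9, 7, -2]]
Expanding along the first row, det(O) = 0·((-2)·(-2) - 2·7) - 0·(1·(-2) - 2·(-9)) + (-1)·(1·7 - (-2)·(-9)) = 0·(-10) - 0·16 + (-1)·(-11) = 11
Since det(O) ≠ 0, rank(O) = 3 and the system is completely observable.

11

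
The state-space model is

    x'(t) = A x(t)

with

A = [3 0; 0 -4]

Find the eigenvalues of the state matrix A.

det(sI - A) = s^2 - (tr A)s + det A, with tr A = 3 + (-4) = -1 and det A = 3·(-4) - 0·0 = -12 - 0 = -12.
So p(s) = det(sI - A) = s^2 + s - 12.
Factor s^2 + s - 12: two numbers with sum -1 and product -12 are 3 and -4, so s^2 + s - 12 = (s - 3)(s + 4).
Hence p(s) = (s - 3) (s + 4), with roots -4, 3.
At least one eigenvalue has non-negative real part, so the system is not asymptotically stable.

-4, 3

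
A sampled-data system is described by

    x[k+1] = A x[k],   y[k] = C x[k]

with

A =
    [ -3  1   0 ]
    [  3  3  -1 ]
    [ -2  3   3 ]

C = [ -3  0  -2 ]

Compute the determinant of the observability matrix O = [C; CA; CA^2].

2137

CA = [[13, -9, -6]]
CA^2 = [[-54, -32, -9]]
Observability matrix O = [C; CA; CA^2] = [[-3, 0, -2], [13, -9, -6], [-54, -32, -9]]
Expanding along the first row, det(O) = (-3)·((-9)·(-9) - (-6)·(-32)) - 0·(13·(-9) - (-6)·(-54)) + (-2)·(13·(-32) - (-9)·(-54)) = (-3)·(-111) - 0·(-441) + (-2)·(-902) = 2137
Since det(O) ≠ 0, rank(O) = 3 and the system is completely observable.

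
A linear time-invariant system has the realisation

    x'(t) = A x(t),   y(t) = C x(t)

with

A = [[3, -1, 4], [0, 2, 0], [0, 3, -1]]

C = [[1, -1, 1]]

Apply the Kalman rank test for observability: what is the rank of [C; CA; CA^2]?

CA = [[3, 0, 3]]
CA^2 = [[9, 6, 9]]
Observability matrix O = [C; CA; CA^2] = [[1, -1, 1], [3, 0, 3], [9, 6, 9]]
The columns c1, c2, c3 of O are linearly dependent: -c1 + c3 = 0 (check each entry), so rank(O) ≤ 2.
The 2×2 minor from rows 1, 2, columns 1, 2 is 1·0 - (-1)·3 = 0 - (-3) = 3 ≠ 0, so rank(O) = 2.
rank(O) = 2 < n = 3, so the pair (A, C) is not completely observable.

2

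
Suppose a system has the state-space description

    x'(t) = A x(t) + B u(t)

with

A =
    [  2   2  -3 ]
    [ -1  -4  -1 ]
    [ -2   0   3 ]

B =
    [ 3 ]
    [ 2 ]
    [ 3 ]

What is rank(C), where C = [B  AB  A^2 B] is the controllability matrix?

AB = [[1], [-14], [3]]
A^2B = [[-35], [52], [7]]
Controllability matrix C = [B  AB  A^2B] = [[3, 1, -35], [2, -14, 52], [3, 3, 7]]
det(C) = 3·((-14)·7 - 52·3) - 1·(2·7 - 52·3) + (-35)·(2·3 - (-14)·3) = 3·(-254) - 1·(-142) + (-35)·48 = -2300 ≠ 0, so rank(C) = 3.
rank(C) = 3 = n, so the pair (A, B) is completely controllable.

3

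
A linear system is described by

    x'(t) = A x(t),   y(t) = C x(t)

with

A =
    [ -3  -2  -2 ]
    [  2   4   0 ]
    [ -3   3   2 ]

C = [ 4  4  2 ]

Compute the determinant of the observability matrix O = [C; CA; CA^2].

CA = [[-10, 14, -4]]
CA^2 = [[70, 64, 12]]
Observability matrix O = [C; CA; CA^2] = [[4, 4, 2], [-10, 14, -4], [70, 64, 12]]
Expanding along the first row, det(O) = 4·(14·12 - (-4)·64) - 4·((-10)·12 - (-4)·70) + 2·((-10)·64 - 14·70) = 4·424 - 4·160 + 2·(-1620) = -2184
Since det(O) ≠ 0, rank(O) = 3 and the system is completely observable.

-2184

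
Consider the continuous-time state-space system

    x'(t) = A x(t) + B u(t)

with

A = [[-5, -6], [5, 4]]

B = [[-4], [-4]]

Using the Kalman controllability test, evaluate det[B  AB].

AB = [[44], [-36]]
Controllability matrix C = [B  AB] = [[-4, 44], [-4, -36]]
det(C) = (-4)·(-36) - 44·(-4) = 144 - (-176) = 320
Since det(C) ≠ 0, rank(C) = 2 and the system is completely controllable.

320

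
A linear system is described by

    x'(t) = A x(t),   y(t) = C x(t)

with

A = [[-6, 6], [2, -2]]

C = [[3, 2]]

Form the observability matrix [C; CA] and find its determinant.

CA = [[-14, 14]]
Observability matrix O = [C; CA] = [[3, 2], [-14, 14]]
det(O) = 3·14 - 2·(-14) = 42 - (-28) = 70
Since det(O) ≠ 0, rank(O) = 2 and the system is completely observable.

70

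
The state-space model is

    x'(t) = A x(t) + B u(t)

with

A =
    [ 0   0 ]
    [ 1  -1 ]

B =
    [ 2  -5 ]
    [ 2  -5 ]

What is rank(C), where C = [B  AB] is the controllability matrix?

AB = [[0, 0], [0, 0]]
Controllability matrix C = [B  AB] = [[2, -5, 0, 0], [2, -5, 0, 0]]
Every column of C is a scalar multiple of column 1 = [2, 2] (multipliers 1, -5/2, 0, 0), so the columns span a one-dimensional space.
C ≠ 0, hence rank(C) = 1.
rank(C) = 1 < n = 2, so the pair (A, B) is not completely controllable.

1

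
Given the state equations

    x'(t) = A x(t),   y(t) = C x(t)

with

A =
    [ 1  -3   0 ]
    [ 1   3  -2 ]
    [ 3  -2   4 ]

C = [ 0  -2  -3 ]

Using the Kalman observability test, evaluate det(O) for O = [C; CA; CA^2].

1761

CA = [[-11, 0, -8]]
CA^2 = [[-35, 49, -32]]
Observability matrix O = [C; CA; CA^2] = [[0, -2, -3], [-11, 0, -8], [-35, 49, -32]]
Expanding along the first row, det(O) = 0·(0·(-32) - (-8)·49) - (-2)·((-11)·(-32) - (-8)·(-35)) + (-3)·((-11)·49 - 0·(-35)) = 0·392 - (-2)·72 + (-3)·(-539) = 1761
Since det(O) ≠ 0, rank(O) = 3 and the system is completely observable.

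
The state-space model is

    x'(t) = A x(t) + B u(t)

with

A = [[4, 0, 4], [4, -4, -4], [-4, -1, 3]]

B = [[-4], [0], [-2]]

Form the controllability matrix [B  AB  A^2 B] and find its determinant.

AB = [[-24], [-8], [10]]
A^2B = [[-56], [-104], [134]]
Controllability matrix C = [B  AB  A^2B] = [[-4, -24, -56], [0, -8, -104], [-2, 10, 134]]
Expanding along the first row, det(C) = (-4)·((-8)·134 - (-104)·10) - (-24)·(0·134 - (-104)·(-2)) + (-56)·(0·10 - (-8)·(-2)) = (-4)·(-32) - (-24)·(-208) + (-56)·(-16) = -3968
Since det(C) ≠ 0, rank(C) = 3 and the system is completely controllable.

-3968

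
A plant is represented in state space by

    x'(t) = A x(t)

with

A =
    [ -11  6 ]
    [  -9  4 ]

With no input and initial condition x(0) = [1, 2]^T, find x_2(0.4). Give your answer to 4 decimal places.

det(sI - A) = s^2 - (tr A)s + det A, with tr A = (-11) + 4 = -7 and det A = (-11)·4 - 6·(-9) = -44 - (-54) = 10.
So p(s) = det(sI - A) = s^2 + 7s + 10.
Factor s^2 + 7s + 10: two numbers with sum -7 and product 10 are -2 and -5, so s^2 + 7s + 10 = (s + 2)(s + 5).
Hence p(s) = (s + 2) (s + 5), with roots -5, -2.
The eigenvalues -5, -2 are distinct and real, so A is diagonalisable and x(t) = e^{At} x(0) = V diag(e^{λ_i t}) V^{-1} x(0), where the columns of V are the eigenvectors.
λ = -5: A - (-5)I = [[-6, 6], [-9, 9]]. Row 1 gives (-6)·v1 + 6·v2 = 0, so take v_1 = [-1, -1]^T.
λ = -2: A - (-2)I = [[-9, 6], [-9, 6]]. Row 1 gives (-9)·v1 + 6·v2 = 0, so take v_2 = [2, 3]^T.
V = [v_1 v_2] = [[-1, 2], [-1, 3]] has det V = -1, so V^{-1} = adj(V)/det V = [[-3, 2], [-1, 1]].
Modal coordinates z(0) = V^{-1} x(0): (-3)·1 + 2·2 = 1; (-1)·1 + 1·2 = 1; so z(0) = [1, 1]^T.
x_2(t) = Σ_i (v_i)_2 · z_i(0) · e^{λ_i t} (row 2 of V times the modal terms).
x_2(0.4) = (-1)·1·e^{-5·0.4} + 3·1·e^{-2·0.4} = (-1)·0.135335 + 3·0.449329 = 1.2127.

1.2127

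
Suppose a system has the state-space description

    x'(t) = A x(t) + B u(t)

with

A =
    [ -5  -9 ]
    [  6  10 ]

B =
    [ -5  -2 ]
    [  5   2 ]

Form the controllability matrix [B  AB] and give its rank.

AB = [[-20, -8], [20, 8]]
Controllability matrix C = [B  AB] = [[-5, -2, -20, -8], [5, 2, 20, 8]]
Every column of C is a scalar multiple of column 1 = [-5, 5] (multipliers 1, 2/5, 4, 8/5), so the columns span a one-dimensional space.
C ≠ 0, hence rank(C) = 1.
rank(C) = 1 < n = 2, so the pair (A, B) is not completely controllable.

1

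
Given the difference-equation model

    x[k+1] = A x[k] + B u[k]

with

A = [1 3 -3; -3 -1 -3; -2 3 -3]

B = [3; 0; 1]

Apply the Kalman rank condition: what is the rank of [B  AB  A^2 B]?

AB = [[0], [-12], [-9]]
A^2B = [[-9], [39], [-9]]
Controllability matrix C = [B  AB  A^2B] = [[3, 0, -9], [0, -12, 39], [1, -9, -9]]
det(C) = 3·((-12)·(-9) - 39·(-9)) - 0·(0·(-9) - 39·1) + (-9)·(0·(-9) - (-12)·1) = 3·459 - 0·(-39) + (-9)·12 = 1269 ≠ 0, so rank(C) = 3.
rank(C) = 3 = n, so the pair (A, B) is completely controllable.

3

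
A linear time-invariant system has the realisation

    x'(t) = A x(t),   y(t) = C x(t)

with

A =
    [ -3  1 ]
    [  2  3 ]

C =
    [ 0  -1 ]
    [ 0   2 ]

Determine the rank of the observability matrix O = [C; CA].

CA = [[-2, -3], [4, 6]]
Observability matrix O = [C; CA] = [[0, -1], [0, 2], [-2, -3], [4, 6]]
Take the 2×2 submatrix of O formed by rows 1, 3: [[0, -1], [-2, -3]]. Its determinant is 0·(-3) - (-1)·(-2) = 0 - 2 = -2 ≠ 0.
So rank(O) ≥ 2; since O has 2 columns, rank(O) = 2.
rank(O) = 2 = n, so the pair (A, C) is completely observable.

2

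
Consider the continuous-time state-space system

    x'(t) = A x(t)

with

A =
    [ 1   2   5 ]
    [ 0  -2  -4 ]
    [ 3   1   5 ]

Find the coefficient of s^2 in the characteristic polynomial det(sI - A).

Expand det(sI - A) for the 3×3 matrix.
p(s) = s^3 - 4s^2 - 18s.
(Check: constant term = det(-A) = (-1)^3 det A = 0; coefficient of s^2 = -tr A = -4.)
The coefficient of s^2 is -4.

-4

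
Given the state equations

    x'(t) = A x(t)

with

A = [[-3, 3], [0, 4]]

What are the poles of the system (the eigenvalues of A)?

det(sI - A) = s^2 - (tr A)s + det A, with tr A = (-3) + 4 = 1 and det A = (-3)·4 - 3·0 = -12 - 0 = -12.
So p(s) = det(sI - A) = s^2 - s - 12.
Factor s^2 - s - 12: two numbers with sum 1 and product -12 are 4 and -3, so s^2 - s - 12 = (s - 4)(s + 3).
Hence p(s) = (s - 4) (s + 3), with roots -3, 4.
At least one eigenvalue has non-negative real part, so the system is not asymptotically stable.

-3, 4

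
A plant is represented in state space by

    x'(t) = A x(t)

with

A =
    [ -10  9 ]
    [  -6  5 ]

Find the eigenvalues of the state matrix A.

det(sI - A) = s^2 - (tr A)s + det A, with tr A = (-10) + 5 = -5 and det A = (-10)·5 - 9·(-6) = -50 - (-54) = 4.
So p(s) = det(sI - A) = s^2 + 5s + 4.
Factor s^2 + 5s + 4: two numbers with sum -5 and product 4 are -1 and -4, so s^2 + 5s + 4 = (s + 1)(s + 4).
Hence p(s) = (s + 1) (s + 4), with roots -4, -1.
All eigenvalues have negative real part, so the system is asymptotically stable.

-4, -1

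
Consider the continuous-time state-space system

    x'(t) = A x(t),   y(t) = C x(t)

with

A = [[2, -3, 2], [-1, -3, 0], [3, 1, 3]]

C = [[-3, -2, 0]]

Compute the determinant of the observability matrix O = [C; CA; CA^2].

CA = [[-4, 15, -6]]
CA^2 = [[-41, -39, -26]]
Observability matrix O = [C; CA; CA^2] = [[-3, -2, 0], [-4, 15, -6], [-41, -39, -26]]
Expanding along the first row, det(O) = (-3)·(15·(-26) - (-6)·(-39)) - (-2)·((-4)·(-26) - (-6)·(-41)) + 0·((-4)·(-39) - 15·(-41)) = (-3)·(-624) - (-2)·(-142) + 0·771 = 1588
Since det(O) ≠ 0, rank(O) = 3 and the system is completely observable.

1588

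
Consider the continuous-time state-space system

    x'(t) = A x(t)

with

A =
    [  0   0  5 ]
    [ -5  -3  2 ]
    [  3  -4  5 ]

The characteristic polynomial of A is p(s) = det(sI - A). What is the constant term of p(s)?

-145

Expand det(sI - A) for the 3×3 matrix.
p(s) = s^3 - 2s^2 - 22s - 145.
(Check: constant term = det(-A) = (-1)^3 det A = -145; coefficient of s^2 = -tr A = -2.)
The constant term is -145.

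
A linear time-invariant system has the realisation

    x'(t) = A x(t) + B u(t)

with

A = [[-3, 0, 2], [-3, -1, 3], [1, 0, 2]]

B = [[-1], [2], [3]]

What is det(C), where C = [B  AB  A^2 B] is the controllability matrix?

-896

AB = [[9], [10], [5]]
A^2B = [[-17], [-22], [19]]
Controllability matrix C = [B  AB  A^2B] = [[-1, 9, -17], [2, 10, -22], [3, 5, 19]]
Expanding along the first row, det(C) = (-1)·(10·19 - (-22)·5) - 9·(2·19 - (-22)·3) + (-17)·(2·5 - 10·3) = (-1)·300 - 9·104 + (-17)·(-20) = -896
Since det(C) ≠ 0, rank(C) = 3 and the system is completely controllable.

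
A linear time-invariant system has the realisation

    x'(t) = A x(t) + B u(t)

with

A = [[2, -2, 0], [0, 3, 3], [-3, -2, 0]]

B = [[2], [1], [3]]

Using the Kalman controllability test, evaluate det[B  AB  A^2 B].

AB = [[2], [12], [-8]]
A^2B = [[-20], [12], [-30]]
Controllability matrix C = [B  AB  A^2B] = [[2, 2, -20], [1, 12, 12], [3, -8, -30]]
Expanding along the first row, det(C) = 2·(12·(-30) - 12·(-8)) - 2·(1·(-30) - 12·3) + (-20)·(1·(-8) - 12·3) = 2·(-264) - 2·(-66) + (-20)·(-44) = 484
Since det(C) ≠ 0, rank(C) = 3 and the system is completely controllable.

484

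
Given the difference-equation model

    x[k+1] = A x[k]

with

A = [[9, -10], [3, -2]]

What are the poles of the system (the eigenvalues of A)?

3, 4

det(zI - A) = z^2 - (tr A)z + det A, with tr A = 9 + (-2) = 7 and det A = 9·(-2) - (-10)·3 = -18 - (-30) = 12.
So p(z) = det(zI - A) = z^2 - 7z + 12.
Factor z^2 - 7z + 12: two numbers with sum 7 and product 12 are 4 and 3, so z^2 - 7z + 12 = (z - 4)(z - 3).
Hence p(z) = (z - 4) (z - 3), with roots 3, 4.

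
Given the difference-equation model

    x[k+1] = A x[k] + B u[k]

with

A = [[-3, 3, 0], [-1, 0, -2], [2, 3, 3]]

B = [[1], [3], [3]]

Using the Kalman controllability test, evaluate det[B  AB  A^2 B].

-4342

AB = [[6], [-7], [20]]
A^2B = [[-39], [-46], [51]]
Controllability matrix C = [B  AB  A^2B] = [[1, 6, -39], [3, -7, -46], [3, 20, 51]]
Expanding along the first row, det(C) = 1·((-7)·51 - (-46)·20) - 6·(3·51 - (-46)·3) + (-39)·(3·20 - (-7)·3) = 1·563 - 6·291 + (-39)·81 = -4342
Since det(C) ≠ 0, rank(C) = 3 and the system is completely controllable.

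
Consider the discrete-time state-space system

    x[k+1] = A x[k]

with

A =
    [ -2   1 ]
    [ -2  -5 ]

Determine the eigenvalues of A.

det(zI - A) = z^2 - (tr A)z + det A, with tr A = (-2) + (-5) = -7 and det A = (-2)·(-5) - 1·(-2) = 10 - (-2) = 12.
So p(z) = det(zI - A) = z^2 + 7z + 12.
Factor z^2 + 7z + 12: two numbers with sum -7 and product 12 are -3 and -4, so z^2 + 7z + 12 = (z + 3)(z + 4).
Hence p(z) = (z + 3) (z + 4), with roots -4, -3.

-4, -3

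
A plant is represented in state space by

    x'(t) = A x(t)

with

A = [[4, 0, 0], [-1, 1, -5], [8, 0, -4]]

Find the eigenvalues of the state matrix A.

det(sI - A) = s^3 - (tr A)s^2 + (M11 + M22 + M33)s - det A, where Mii is the 2×2 principal minor of A obtained by deleting row i and column i.
tr A = 4 + 1 + (-4) = 1; M11 = 1·(-4) - (-5)·0 = -4 - 0 = -4; M22 = 4·(-4) - 0·8 = -16 - 0 = -16; M33 = 4·1 - 0·(-1) = 4 - 0 = 4; sum of minors = -16.
det A = 4·(1·(-4) - (-5)·0) - 0·((-1)·(-4) - (-5)·8) + 0·((-1)·0 - 1·8) = 4·(-4) - 0·44 + 0·(-8) = -16.
So p(s) = det(sI - A) = s^3 - s^2 - 16s + 16.
Rational-root test: any integer root divides 16. Testing small divisors, s = 1 works: p(1) = 1 + (-1) + (-16) + 16 = 0, so (s - 1) is a factor.
Dividing, p(s) = (s - 1)(s^2 - 16).
Factor s^2 - 16: two numbers with sum 0 and product -16 are 4 and -4, so s^2 - 16 = (s - 4)(s + 4).
Hence p(s) = (s - 4) (s - 1) (s + 4), with roots -4, 1, 4.
At least one eigenvalue has non-negative real part, so the system is not asymptotically stable.

-4, 1, 4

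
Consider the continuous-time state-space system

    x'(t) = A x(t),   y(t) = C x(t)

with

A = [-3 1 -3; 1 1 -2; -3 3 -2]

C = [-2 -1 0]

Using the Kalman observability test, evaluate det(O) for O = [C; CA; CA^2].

CA = [[5, -3, 8]]
CA^2 = [[-42, 26, -25]]
Observability matrix O = [C; CA; CA^2] = [[-2, -1, 0], [5, -3, 8], [-42, 26, -25]]
Expanding along the first row, det(O) = (-2)·((-3)·(-25) - 8·26) - (-1)·(5·(-25) - 8·(-42)) + 0·(5·26 - (-3)·(-42)) = (-2)·(-133) - (-1)·211 + 0·4 = 477
Since det(O) ≠ 0, rank(O) = 3 and the system is completely observable.

477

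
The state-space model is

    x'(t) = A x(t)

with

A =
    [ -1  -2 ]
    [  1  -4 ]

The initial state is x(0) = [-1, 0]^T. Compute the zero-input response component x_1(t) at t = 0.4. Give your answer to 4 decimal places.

det(sI - A) = s^2 - (tr A)s + det A, with tr A = (-1) + (-4) = -5 and det A = (-1)·(-4) - (-2)·1 = 4 - (-2) = 6.
So p(s) = det(sI - A) = s^2 + 5s + 6.
Factor s^2 + 5s + 6: two numbers with sum -5 and product 6 are -2 and -3, so s^2 + 5s + 6 = (s + 2)(s + 3).
Hence p(s) = (s + 2) (s + 3), with roots -3, -2.
The eigenvalues -3, -2 are distinct and real, so A is diagonalisable and x(t) = e^{At} x(0) = V diag(e^{λ_i t}) V^{-1} x(0), where the columns of V are the eigenvectors.
λ = -3: A - (-3)I = [[2, -2], [1, -1]]. Row 1 gives 2·v1 + (-2)·v2 = 0, so take v_1 = [-1, -1]^T.
λ = -2: A - (-2)I = [[1, -2], [1, -2]]. Row 1 gives 1·v1 + (-2)·v2 = 0, so take v_2 = [2, 1]^T.
V = [v_1 v_2] = [[-1, 2], [-1, 1]] has det V = 1, so V^{-1} = adj(V)/det V = [[1, -2], [1, -1]].
Modal coordinates z(0) = V^{-1} x(0): 1·(-1) + (-2)·0 = -1; 1·(-1) + (-1)·0 = -1; so z(0) = [-1, -1]^T.
x_1(t) = Σ_i (v_i)_1 · z_i(0) · e^{λ_i t} (row 1 of V times the modal terms).
x_1(0.4) = (-1)·(-1)·e^{-3·0.4} + 2·(-1)·e^{-2·0.4} = 1·0.301194 + (-2)·0.449329 = -0.5975.

-0.5975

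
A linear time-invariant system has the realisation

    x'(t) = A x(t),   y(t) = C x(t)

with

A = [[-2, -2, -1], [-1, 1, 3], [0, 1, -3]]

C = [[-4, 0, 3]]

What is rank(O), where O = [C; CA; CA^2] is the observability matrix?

CA = [[8, 11, -5]]
CA^2 = [[-27, -10, 40]]
Observability matrix O = [C; CA; CA^2] = [[-4, 0, 3], [8, 11, -5], [-27, -10, 40]]
det(O) = (-4)·(11·40 - (-5)·(-10)) - 0·(8·40 - (-5)·(-27)) + 3·(8·(-10) - 11·(-27)) = (-4)·390 - 0·185 + 3·217 = -909 ≠ 0, so rank(O) = 3.
rank(O) = 3 = n, so the pair (A, C) is completely observable.

3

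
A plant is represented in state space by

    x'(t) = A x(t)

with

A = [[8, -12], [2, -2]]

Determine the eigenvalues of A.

det(sI - A) = s^2 - (tr A)s + det A, with tr A = 8 + (-2) = 6 and det A = 8·(-2) - (-12)·2 = -16 - (-24) = 8.
So p(s) = det(sI - A) = s^2 - 6s + 8.
Factor s^2 - 6s + 8: two numbers with sum 6 and product 8 are 4 and 2, so s^2 - 6s + 8 = (s - 4)(s - 2).
Hence p(s) = (s - 4) (s - 2), with roots 2, 4.
At least one eigenvalue has non-negative real part, so the system is not asymptotically stable.

2, 4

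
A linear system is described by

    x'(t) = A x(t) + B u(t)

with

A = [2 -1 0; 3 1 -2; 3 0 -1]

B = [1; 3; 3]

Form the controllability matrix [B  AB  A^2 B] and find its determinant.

0

AB = [[-1], [0], [0]]
A^2B = [[-2], [-3], [-3]]
Controllability matrix C = [B  AB  A^2B] = [[1, -1, -2], [3, 0, -3], [3, 0, -3]]
Expanding along the first row, det(C) = 1·(0·(-3) - (-3)·0) - (-1)·(3·(-3) - (-3)·3) + (-2)·(3·0 - 0·3) = 1·0 - (-1)·0 + (-2)·0 = 0
Since det(C) = 0, rank(C) < 3 and the system is not completely controllable.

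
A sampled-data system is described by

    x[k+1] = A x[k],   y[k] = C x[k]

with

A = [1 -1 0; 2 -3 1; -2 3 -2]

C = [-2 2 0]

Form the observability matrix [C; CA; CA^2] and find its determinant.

CA = [[2, -4, 2]]
CA^2 = [[-10, 16, -8]]
Observability matrix O = [C; CA; CA^2] = [[-2, 2, 0], [2, -4, 2], [-10, 16, -8]]
Expanding along the first row, det(O) = (-2)·((-4)·(-8) - 2·16) - 2·(2·(-8) - 2·(-10)) + 0·(2·16 - (-4)·(-10)) = (-2)·0 - 2·4 + 0·(-8) = -8
Since det(O) ≠ 0, rank(O) = 3 and the system is completely observable.

-8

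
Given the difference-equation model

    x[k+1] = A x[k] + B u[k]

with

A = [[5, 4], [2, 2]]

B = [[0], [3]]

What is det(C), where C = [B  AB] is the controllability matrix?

-36

AB = [[12], [6]]
Controllability matrix C = [B  AB] = [[0, 12], [3, 6]]
det(C) = 0·6 - 12·3 = 0 - 36 = -36
Since det(C) ≠ 0, rank(C) = 2 and the system is completely controllable.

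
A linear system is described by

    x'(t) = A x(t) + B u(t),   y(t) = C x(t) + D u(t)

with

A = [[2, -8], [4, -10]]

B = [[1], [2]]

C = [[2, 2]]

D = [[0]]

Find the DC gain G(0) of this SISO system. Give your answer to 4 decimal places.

G(0) = C(-A)^{-1}B + D = -C A^{-1} B + D.
det A = 12, so A^{-1} = (1/12)·adj(A) = [[-5/6, 2/3], [-1/3, 1/6]]
A^{-1} B = [1/2, 0]^T
C A^{-1} B = 1
G(0) = D - C A^{-1} B = 0 - (1) = -1

-1.0000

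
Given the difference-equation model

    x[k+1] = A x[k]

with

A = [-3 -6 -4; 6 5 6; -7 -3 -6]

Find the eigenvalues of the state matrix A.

det(zI - A) = z^3 - (tr A)z^2 + (M11 + M22 + M33)z - det A, where Mii is the 2×2 principal minor of A obtained by deleting row i and column i.
tr A = (-3) + 5 + (-6) = -4; M11 = 5·(-6) - 6·(-3) = -30 - (-18) = -12; M22 = (-3)·(-6) - (-4)·(-7) = 18 - 28 = -10; M33 = (-3)·5 - (-6)·6 = -15 - (-36) = 21; sum of minors = -1.
det A = (-3)·(5·(-6) - 6·(-3)) - (-6)·(6·(-6) - 6·(-7)) + (-4)·(6·(-3) - 5·(-7)) = (-3)·(-12) - (-6)·6 + (-4)·17 = 4.
So p(z) = det(zI - A) = z^3 + 4z^2 - z - 4.
Rational-root test: any integer root divides -4. Testing small divisors, z = -1 works: p(-1) = -1 + 4 + 1 + (-4) = 0, so (z + 1) is a factor.
Dividing, p(z) = (z + 1)(z^2 + 3z - 4).
Factor z^2 + 3z - 4: two numbers with sum -3 and product -4 are 1 and -4, so z^2 + 3z - 4 = (z - 1)(z + 4).
Hence p(z) = (z - 1) (z + 1) (z + 4), with roots -4, -1, 1.

-4, -1, 1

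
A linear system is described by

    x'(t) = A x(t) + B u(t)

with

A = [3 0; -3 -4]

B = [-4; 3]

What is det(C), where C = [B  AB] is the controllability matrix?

36

AB = [[-12], [0]]
Controllability matrix C = [B  AB] = [[-4, -12], [3, 0]]
det(C) = (-4)·0 - (-12)·3 = 0 - (-36) = 36
Since det(C) ≠ 0, rank(C) = 2 and the system is completely controllable.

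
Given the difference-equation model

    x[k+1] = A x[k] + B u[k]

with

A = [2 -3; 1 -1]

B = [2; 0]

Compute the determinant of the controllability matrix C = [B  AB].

4

AB = [[4], [2]]
Controllability matrix C = [B  AB] = [[2, 4], [0, 2]]
det(C) = 2·2 - 4·0 = 4 - 0 = 4
Since det(C) ≠ 0, rank(C) = 2 and the system is completely controllable.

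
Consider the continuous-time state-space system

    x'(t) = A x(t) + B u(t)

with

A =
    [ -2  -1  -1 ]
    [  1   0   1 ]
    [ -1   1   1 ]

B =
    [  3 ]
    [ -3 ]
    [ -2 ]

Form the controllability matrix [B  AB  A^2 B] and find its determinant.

0

AB = [[-1], [1], [-8]]
A^2B = [[9], [-9], [-6]]
Controllability matrix C = [B  AB  A^2B] = [[3, -1, 9], [-3, 1, -9], [-2, -8, -6]]
Expanding along the first row, det(C) = 3·(1·(-6) - (-9)·(-8)) - (-1)·((-3)·(-6) - (-9)·(-2)) + 9·((-3)·(-8) - 1·(-2)) = 3·(-78) - (-1)·0 + 9·26 = 0
Since det(C) = 0, rank(C) < 3 and the system is not completely controllable.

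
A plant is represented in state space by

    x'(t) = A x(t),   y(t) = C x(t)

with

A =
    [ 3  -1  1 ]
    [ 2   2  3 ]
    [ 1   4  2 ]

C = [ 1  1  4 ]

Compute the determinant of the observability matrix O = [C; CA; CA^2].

-1664

CA = [[9, 17, 12]]
CA^2 = [[73, 73, 84]]
Observability matrix O = [C; CA; CA^2] = [[1, 1, 4], [9, 17, 12], [73, 73, 84]]
Expanding along the first row, det(O) = 1·(17·84 - 12·73) - 1·(9·84 - 12·73) + 4·(9·73 - 17·73) = 1·552 - 1·(-120) + 4·(-584) = -1664
Since det(O) ≠ 0, rank(O) = 3 and the system is completely observable.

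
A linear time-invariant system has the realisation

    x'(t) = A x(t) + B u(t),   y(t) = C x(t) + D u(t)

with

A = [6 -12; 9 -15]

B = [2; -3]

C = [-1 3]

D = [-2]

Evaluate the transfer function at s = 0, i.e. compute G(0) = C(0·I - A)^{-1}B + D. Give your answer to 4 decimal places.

0.3333

G(0) = C(-A)^{-1}B + D = -C A^{-1} B + D.
det A = 18, so A^{-1} = (1/18)·adj(A) = [[-5/6, 2/3], [-1/2, 1/3]]
A^{-1} B = [-11/3, -2]^T
C A^{-1} B = -7/3
G(0) = D - C A^{-1} B = -2 - (-7/3) = 1/3 ≈ 0.3333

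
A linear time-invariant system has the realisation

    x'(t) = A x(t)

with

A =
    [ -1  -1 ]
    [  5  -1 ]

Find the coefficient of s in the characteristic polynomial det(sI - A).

2

For a 2×2 matrix, det(sI - A) = s^2 - (tr A)s + det A.
tr A = -2, det A = 6.
So p(s) = s^2 + 2s + 6.
The coefficient of s is 2.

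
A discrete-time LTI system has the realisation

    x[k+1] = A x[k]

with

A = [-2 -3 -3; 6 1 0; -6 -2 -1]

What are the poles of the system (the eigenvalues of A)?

det(zI - A) = z^3 - (tr A)z^2 + (M11 + M22 + M33)z - det A, where Mii is the 2×2 principal minor of A obtained by deleting row i and column i.
tr A = (-2) + 1 + (-1) = -2; M11 = 1·(-1) - 0·(-2) = -1 - 0 = -1; M22 = (-2)·(-1) - (-3)·(-6) = 2 - 18 = -16; M33 = (-2)·1 - (-3)·6 = -2 - (-18) = 16; sum of minors = -1.
det A = (-2)·(1·(-1) - 0·(-2)) - (-3)·(6·(-1) - 0·(-6)) + (-3)·(6·(-2) - 1·(-6)) = (-2)·(-1) - (-3)·(-6) + (-3)·(-6) = 2.
So p(z) = det(zI - A) = z^3 + 2z^2 - z - 2.
Rational-root test: any integer root divides -2. Testing small divisors, z = -1 works: p(-1) = -1 + 2 + 1 + (-2) = 0, so (z + 1) is a factor.
Dividing, p(z) = (z + 1)(z^2 + z - 2).
Factor z^2 + z - 2: two numbers with sum -1 and product -2 are 1 and -2, so z^2 + z - 2 = (z - 1)(z + 2).
Hence p(z) = (z - 1) (z + 1) (z + 2), with roots -2, -1, 1.

-2, -1, 1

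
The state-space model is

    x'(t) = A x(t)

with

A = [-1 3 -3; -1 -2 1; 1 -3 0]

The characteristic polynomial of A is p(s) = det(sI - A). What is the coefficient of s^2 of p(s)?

Expand det(sI - A) for the 3×3 matrix.
p(s) = s^3 + 3s^2 + 11s + 15.
(Check: constant term = det(-A) = (-1)^3 det A = 15; coefficient of s^2 = -tr A = 3.)
The coefficient of s^2 is 3.

3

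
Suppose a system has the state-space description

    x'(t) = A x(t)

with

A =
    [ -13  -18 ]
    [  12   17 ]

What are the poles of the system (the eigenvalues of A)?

-1, 5

det(sI - A) = s^2 - (tr A)s + det A, with tr A = (-13) + 17 = 4 and det A = (-13)·17 - (-18)·12 = -221 - (-216) = -5.
So p(s) = det(sI - A) = s^2 - 4s - 5.
Factor s^2 - 4s - 5: two numbers with sum 4 and product -5 are 5 and -1, so s^2 - 4s - 5 = (s - 5)(s + 1).
Hence p(s) = (s - 5) (s + 1), with roots -1, 5.
At least one eigenvalue has non-negative real part, so the system is not asymptotically stable.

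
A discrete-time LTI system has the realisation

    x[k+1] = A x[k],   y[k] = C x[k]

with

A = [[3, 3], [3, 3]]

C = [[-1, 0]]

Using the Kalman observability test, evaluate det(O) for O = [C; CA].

3

CA = [[-3, -3]]
Observability matrix O = [C; CA] = [[-1, 0], [-3, -3]]
det(O) = (-1)·(-3) - 0·(-3) = 3 - 0 = 3
Since det(O) ≠ 0, rank(O) = 2 and the system is completely observable.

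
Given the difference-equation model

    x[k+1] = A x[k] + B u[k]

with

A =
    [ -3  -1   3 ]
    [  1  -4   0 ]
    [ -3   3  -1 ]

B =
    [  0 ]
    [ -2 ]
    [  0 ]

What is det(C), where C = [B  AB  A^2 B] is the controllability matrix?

AB = [[2], [8], [-6]]
A^2B = [[-32], [-30], [24]]
Controllability matrix C = [B  AB  A^2B] = [[0, 2, -32], [-2, 8, -30], [0, -6, 24]]
Expanding along the first row, det(C) = 0·(8·24 - (-30)·(-6)) - 2·((-2)·24 - (-30)·0) + (-32)·((-2)·(-6) - 8·0) = 0·12 - 2·(-48) + (-32)·12 = -288
Since det(C) ≠ 0, rank(C) = 3 and the system is completely controllable.

-288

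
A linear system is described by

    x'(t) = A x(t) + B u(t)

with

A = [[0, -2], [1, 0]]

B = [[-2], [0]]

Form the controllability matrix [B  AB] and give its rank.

2

AB = [[0], [-2]]
Controllability matrix C = [B  AB] = [[-2, 0], [0, -2]]
det(C) = (-2)·(-2) - 0·0 = 4 - 0 = 4 ≠ 0, so rank(C) = 2.
rank(C) = 2 = n, so the pair (A, B) is completely controllable.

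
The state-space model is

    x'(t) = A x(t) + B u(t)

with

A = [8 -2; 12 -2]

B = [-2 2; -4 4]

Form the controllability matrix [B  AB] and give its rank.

AB = [[-8, 8], [-16, 16]]
Controllability matrix C = [B  AB] = [[-2, 2, -8, 8], [-4, 4, -16, 16]]
Every column of C is a scalar multiple of column 1 = [-2, -4] (multipliers 1, -1, 4, -4), so the columns span a one-dimensional space.
C ≠ 0, hence rank(C) = 1.
rank(C) = 1 < n = 2, so the pair (A, B) is not completely controllable.

1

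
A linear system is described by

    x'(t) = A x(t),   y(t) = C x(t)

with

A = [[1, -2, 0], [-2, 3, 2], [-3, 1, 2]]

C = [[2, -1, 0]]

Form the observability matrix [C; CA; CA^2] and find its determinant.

104

CA = [[4, -7, -2]]
CA^2 = [[24, -31, -18]]
Observability matrix O = [C; CA; CA^2] = [[2, -1, 0], [4, -7, -2], [24, -31, -18]]
Expanding along the first row, det(O) = 2·((-7)·(-18) - (-2)·(-31)) - (-1)·(4·(-18) - (-2)·24) + 0·(4·(-31) - (-7)·24) = 2·64 - (-1)·(-24) + 0·44 = 104
Since det(O) ≠ 0, rank(O) = 3 and the system is completely observable.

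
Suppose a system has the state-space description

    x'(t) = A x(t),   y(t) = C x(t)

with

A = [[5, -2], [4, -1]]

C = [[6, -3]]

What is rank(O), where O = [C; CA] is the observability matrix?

1

CA = [[18, -9]]
Observability matrix O = [C; CA] = [[6, -3], [18, -9]]
Every row of O is a scalar multiple of row 1 = [6, -3] (multipliers 1, 3), so the rows span a one-dimensional space.
O ≠ 0, hence rank(O) = 1.
rank(O) = 1 < n = 2, so the pair (A, C) is not completely observable.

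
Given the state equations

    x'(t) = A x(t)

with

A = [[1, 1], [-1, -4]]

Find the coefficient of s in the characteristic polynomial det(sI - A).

3

For a 2×2 matrix, det(sI - A) = s^2 - (tr A)s + det A.
tr A = -3, det A = -3.
So p(s) = s^2 + 3s - 3.
The coefficient of s is 3.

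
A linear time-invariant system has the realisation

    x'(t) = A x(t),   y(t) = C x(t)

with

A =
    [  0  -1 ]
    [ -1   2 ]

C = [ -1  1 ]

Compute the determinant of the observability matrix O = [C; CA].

-2

CA = [[-1, 3]]
Observability matrix O = [C; CA] = [[-1, 1], [-1, 3]]
det(O) = (-1)·3 - 1·(-1) = -3 - (-1) = -2
Since det(O) ≠ 0, rank(O) = 2 and the system is completely observable.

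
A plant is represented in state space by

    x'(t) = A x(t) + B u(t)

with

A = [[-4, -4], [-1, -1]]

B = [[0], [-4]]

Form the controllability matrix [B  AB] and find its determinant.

AB = [[16], [4]]
Controllability matrix C = [B  AB] = [[0, 16], [-4, 4]]
det(C) = 0·4 - 16·(-4) = 0 - (-64) = 64
Since det(C) ≠ 0, rank(C) = 2 and the system is completely controllable.

64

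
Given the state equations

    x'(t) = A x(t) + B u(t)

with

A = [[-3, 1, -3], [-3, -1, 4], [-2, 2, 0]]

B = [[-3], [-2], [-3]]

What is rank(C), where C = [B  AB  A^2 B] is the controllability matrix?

3

AB = [[16], [-1], [2]]
A^2B = [[-55], [-39], [-34]]
Controllability matrix C = [B  AB  A^2B] = [[-3, 16, -55], [-2, -1, -39], [-3, 2, -34]]
det(C) = (-3)·((-1)·(-34) - (-39)·2) - 16·((-2)·(-34) - (-39)·(-3)) + (-55)·((-2)·2 - (-1)·(-3)) = (-3)·112 - 16·(-49) + (-55)·(-7) = 833 ≠ 0, so rank(C) = 3.
rank(C) = 3 = n, so the pair (A, B) is completely controllable.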